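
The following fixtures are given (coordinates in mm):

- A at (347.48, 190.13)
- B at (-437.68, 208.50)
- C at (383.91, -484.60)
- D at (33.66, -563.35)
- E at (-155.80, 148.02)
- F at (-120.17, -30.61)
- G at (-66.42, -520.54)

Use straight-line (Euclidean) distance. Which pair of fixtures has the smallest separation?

Pairwise distances:
A–B: √((-785.16)² + (18.37)²) = √(616476.2256 + 337.4569) = 785.37 mm
A–C: √((36.43)² + (-674.73)²) = √(1327.1449 + 455260.5729) = 675.71 mm
A–D: √((-313.82)² + (-753.48)²) = √(98482.9924 + 567732.1104) = 816.22 mm
A–E: √((-503.28)² + (-42.11)²) = √(253290.7584 + 1773.2521) = 505.04 mm
A–F: √((-467.65)² + (-220.74)²) = √(218696.5225 + 48726.1476) = 517.13 mm
A–G: √((-413.90)² + (-710.67)²) = √(171313.2100 + 505051.8489) = 822.41 mm
B–C: √((821.59)² + (-693.10)²) = √(675010.1281 + 480387.6100) = 1074.89 mm
B–D: √((471.34)² + (-771.85)²) = √(222161.3956 + 595752.4225) = 904.39 mm
B–E: √((281.88)² + (-60.48)²) = √(79456.3344 + 3657.8304) = 288.30 mm
B–F: √((317.51)² + (-239.11)²) = √(100812.6001 + 57173.5921) = 397.47 mm
B–G: √((371.26)² + (-729.04)²) = √(137833.9876 + 531499.3216) = 818.13 mm
C–D: √((-350.25)² + (-78.75)²) = √(122675.0625 + 6201.5625) = 358.99 mm
C–E: √((-539.71)² + (632.62)²) = √(291286.8841 + 400208.0644) = 831.56 mm
C–F: √((-504.08)² + (453.99)²) = √(254096.6464 + 206106.9201) = 678.38 mm
C–G: √((-450.33)² + (-35.94)²) = √(202797.1089 + 1291.6836) = 451.76 mm
D–E: √((-189.46)² + (711.37)²) = √(35895.0916 + 506047.2769) = 736.17 mm
D–F: √((-153.83)² + (532.74)²) = √(23663.6689 + 283811.9076) = 554.50 mm
D–G: √((-100.08)² + (42.81)²) = √(10016.0064 + 1832.6961) = 108.85 mm
E–F: √((35.63)² + (-178.63)²) = √(1269.4969 + 31908.6769) = 182.15 mm
E–G: √((89.38)² + (-668.56)²) = √(7988.7844 + 446972.4736) = 674.51 mm
F–G: √((53.75)² + (-489.93)²) = √(2889.0625 + 240031.4049) = 492.87 mm
Closest pair: D–G at 108.85 mm.

D and G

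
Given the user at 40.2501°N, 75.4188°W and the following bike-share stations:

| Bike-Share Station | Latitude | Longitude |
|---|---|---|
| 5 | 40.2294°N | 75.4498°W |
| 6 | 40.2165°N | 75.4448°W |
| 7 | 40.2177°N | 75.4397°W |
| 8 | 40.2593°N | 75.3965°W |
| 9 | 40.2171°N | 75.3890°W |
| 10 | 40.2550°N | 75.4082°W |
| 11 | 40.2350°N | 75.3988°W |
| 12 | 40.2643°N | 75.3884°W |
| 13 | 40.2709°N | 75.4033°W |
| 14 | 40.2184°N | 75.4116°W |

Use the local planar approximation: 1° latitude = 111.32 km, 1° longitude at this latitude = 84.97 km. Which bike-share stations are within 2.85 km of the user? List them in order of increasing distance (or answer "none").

Distances from 40.2501°N, 75.4188°W:
5: √((-0.0207·111.32)² + (-0.0310·84.97)²) = √(5.309909 + 6.938325) = 3.4997 km
6: √((-0.0336·111.32)² + (-0.0260·84.97)²) = √(13.990233 + 4.880653) = 4.3441 km
7: √((-0.0324·111.32)² + (-0.0209·84.97)²) = √(13.008775 + 3.153725) = 4.0203 km
8: √((0.0092·111.32)² + (0.0223·84.97)²) = √(1.048871 + 3.590385) = 2.1539 km
9: √((-0.0330·111.32)² + (0.0298·84.97)²) = √(13.495043 + 6.411561) = 4.4617 km
10: √((0.0049·111.32)² + (0.0106·84.97)²) = √(0.297535 + 0.811228) = 1.0530 km
11: √((-0.0151·111.32)² + (0.0200·84.97)²) = √(2.825532 + 2.887960) = 2.3903 km
12: √((0.0142·111.32)² + (0.0304·84.97)²) = √(2.498752 + 6.672344) = 3.0284 km
13: √((0.0208·111.32)² + (0.0155·84.97)²) = √(5.361336 + 1.734581) = 2.6638 km
14: √((-0.0317·111.32)² + (0.0072·84.97)²) = √(12.452740 + 0.374280) = 3.5815 km
Threshold 2.85 km: 10 (1.0530 km), 8 (2.1539 km), 11 (2.3903 km), 13 (2.6638 km) are within range.

10, 8, 11, 13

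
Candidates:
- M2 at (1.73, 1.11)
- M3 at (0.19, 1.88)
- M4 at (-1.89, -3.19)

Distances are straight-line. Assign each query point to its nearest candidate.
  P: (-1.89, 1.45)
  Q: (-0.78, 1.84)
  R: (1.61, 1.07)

P at (-1.89, 1.45):
  M2: √((3.62)² + (-0.34)²) = √(13.1044 + 0.1156) = 3.64
  M3: √((2.08)² + (0.43)²) = √(4.3264 + 0.1849) = 2.12
  M4: √((0.00)² + (-4.64)²) = √(0.0000 + 21.5296) = 4.64
  → nearest: M3 (2.12)
Q at (-0.78, 1.84):
  M2: √((2.51)² + (-0.73)²) = √(6.3001 + 0.5329) = 2.61
  M3: √((0.97)² + (0.04)²) = √(0.9409 + 0.0016) = 0.97
  M4: √((-1.11)² + (-5.03)²) = √(1.2321 + 25.3009) = 5.15
  → nearest: M3 (0.97)
R at (1.61, 1.07):
  M2: √((0.12)² + (0.04)²) = √(0.0144 + 0.0016) = 0.13
  M3: √((-1.42)² + (0.81)²) = √(2.0164 + 0.6561) = 1.63
  M4: √((-3.50)² + (-4.26)²) = √(12.2500 + 18.1476) = 5.51
  → nearest: M2 (0.13)

P→M3; Q→M3; R→M2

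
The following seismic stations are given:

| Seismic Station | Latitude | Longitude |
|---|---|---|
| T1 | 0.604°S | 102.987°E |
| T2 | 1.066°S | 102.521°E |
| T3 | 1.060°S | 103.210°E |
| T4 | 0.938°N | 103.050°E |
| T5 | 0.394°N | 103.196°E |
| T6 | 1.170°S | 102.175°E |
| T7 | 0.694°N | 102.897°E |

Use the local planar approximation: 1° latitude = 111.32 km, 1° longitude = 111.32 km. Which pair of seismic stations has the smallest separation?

T4 and T7

Pairwise distances:
T1–T2: √((-0.462·111.32)² + (-0.466·111.32)²) = √(2645.02844 + 2691.02808) = 73.048 km
T1–T3: √((-0.456·111.32)² + (0.223·111.32)²) = √(2576.77252 + 616.24885) = 56.507 km
T1–T4: √((1.542·111.32)² + (0.063·111.32)²) = √(29465.59008 + 49.18441) = 171.799 km
T1–T5: √((0.998·111.32)² + (0.209·111.32)²) = √(12342.62340 + 541.30117) = 113.507 km
T1–T6: √((-0.566·111.32)² + (-0.812·111.32)²) = √(3969.89717 + 8170.68474) = 110.184 km
T1–T7: √((1.298·111.32)² + (-0.090·111.32)²) = √(20878.33108 + 100.37635) = 144.840 km
T2–T3: √((0.006·111.32)² + (0.689·111.32)²) = √(0.44612 + 5882.81023) = 76.702 km
T2–T4: √((2.004·111.32)² + (0.529·111.32)²) = √(49767.04215 + 3467.82952) = 230.727 km
T2–T5: √((1.460·111.32)² + (0.675·111.32)²) = √(26415.09074 + 5646.16988) = 179.057 km
T2–T6: √((-0.104·111.32)² + (-0.346·111.32)²) = √(134.03341 + 1483.53772) = 40.219 km
T2–T7: √((1.760·111.32)² + (0.376·111.32)²) = √(38385.90030 + 1751.95152) = 200.344 km
T3–T4: √((1.998·111.32)² + (-0.160·111.32)²) = √(49469.48203 + 317.23885) = 223.129 km
T3–T5: √((1.454·111.32)² + (-0.014·111.32)²) = √(26198.42652 + 2.42886) = 161.867 km
T3–T6: √((-0.110·111.32)² + (-1.035·111.32)²) = √(149.94492 + 13274.77274) = 115.865 km
T3–T7: √((1.754·111.32)² + (-0.313·111.32)²) = √(38124.62437 + 1214.04580) = 198.340 km
T4–T5: √((-0.544·111.32)² + (0.146·111.32)²) = √(3667.28105 + 264.15091) = 62.701 km
T4–T6: √((-2.108·111.32)² + (-0.875·111.32)²) = √(55066.51707 + 9487.73402) = 254.075 km
T4–T7: √((-0.244·111.32)² + (-0.153·111.32)²) = √(737.77859 + 290.08766) = 32.060 km
T5–T6: √((-1.564·111.32)² + (-1.021·111.32)²) = √(30312.36996 + 12918.07732) = 207.919 km
T5–T7: √((0.300·111.32)² + (-0.299·111.32)²) = √(1115.29282 + 1107.86992) = 47.150 km
T6–T7: √((1.864·111.32)² + (0.722·111.32)²) = √(43056.44920 + 6459.82556) = 222.523 km
Closest pair: T4–T7 at 32.060 km.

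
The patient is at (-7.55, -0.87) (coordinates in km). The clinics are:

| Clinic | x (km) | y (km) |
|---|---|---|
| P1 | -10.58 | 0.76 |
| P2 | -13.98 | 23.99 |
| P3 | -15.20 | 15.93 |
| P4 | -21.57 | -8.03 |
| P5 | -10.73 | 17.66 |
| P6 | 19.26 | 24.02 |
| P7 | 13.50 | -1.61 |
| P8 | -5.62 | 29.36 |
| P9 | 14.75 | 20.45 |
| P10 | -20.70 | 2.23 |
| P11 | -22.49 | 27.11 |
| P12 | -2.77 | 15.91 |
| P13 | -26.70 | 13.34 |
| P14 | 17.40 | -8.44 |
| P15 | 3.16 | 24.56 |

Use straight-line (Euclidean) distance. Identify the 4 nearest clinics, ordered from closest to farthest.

Distances from (-7.55, -0.87):
P1: 3.44 km
P2: 25.68 km
P3: 18.46 km
P4: 15.74 km
P5: 18.80 km
P6: 36.58 km
P7: 21.06 km
P8: 30.29 km
P9: 30.85 km
P10: 13.51 km
P11: 31.72 km
P12: 17.45 km
P13: 23.85 km
P14: 26.07 km
P15: 27.59 km
Sorted: P1 (3.44 km) < P10 (13.51 km) < P4 (15.74 km) < P12 (17.45 km) < P3 (18.46 km) < P5 (18.80 km) < …

P1, P10, P4, P12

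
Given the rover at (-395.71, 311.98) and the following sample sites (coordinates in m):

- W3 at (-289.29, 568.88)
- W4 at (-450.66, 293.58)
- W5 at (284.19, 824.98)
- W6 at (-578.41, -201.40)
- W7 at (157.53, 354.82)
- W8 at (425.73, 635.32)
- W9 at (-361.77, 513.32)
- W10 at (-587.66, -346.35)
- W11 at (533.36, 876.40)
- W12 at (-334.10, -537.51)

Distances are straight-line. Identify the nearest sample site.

W4

Distances from (-395.71, 311.98):
W3: √((106.42)² + (256.90)²) = √(11325.21640 + 65997.61000) = 278.070 m
W4: √((-54.95)² + (-18.40)²) = √(3019.50250 + 338.56000) = 57.949 m
W5: √((679.90)² + (513.00)²) = √(462264.01000 + 263169.00000) = 851.724 m
W6: √((-182.70)² + (-513.38)²) = √(33379.29000 + 263559.02440) = 544.920 m
W7: √((553.24)² + (42.84)²) = √(306074.49760 + 1835.26560) = 554.896 m
W8: √((821.44)² + (323.34)²) = √(674763.67360 + 104548.75560) = 882.787 m
W9: √((33.94)² + (201.34)²) = √(1151.92360 + 40537.79560) = 204.181 m
W10: √((-191.95)² + (-658.33)²) = √(36844.80250 + 433398.38890) = 685.743 m
W11: √((929.07)² + (564.42)²) = √(863171.06490 + 318569.93640) = 1087.079 m
W12: √((61.61)² + (-849.49)²) = √(3795.79210 + 721633.26010) = 851.721 m
Minimum: W4 at 57.949 m.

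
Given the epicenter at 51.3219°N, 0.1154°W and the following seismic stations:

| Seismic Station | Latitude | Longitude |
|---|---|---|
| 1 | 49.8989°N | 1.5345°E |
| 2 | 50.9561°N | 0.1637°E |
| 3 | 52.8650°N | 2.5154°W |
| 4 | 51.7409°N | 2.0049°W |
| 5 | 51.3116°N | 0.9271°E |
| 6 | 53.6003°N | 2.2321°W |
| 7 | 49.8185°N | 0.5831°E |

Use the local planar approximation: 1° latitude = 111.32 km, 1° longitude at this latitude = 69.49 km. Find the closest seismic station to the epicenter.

Distances from 51.3219°N, 0.1154°W:
1: √((-1.4230·111.32)² + (1.6499·69.49)²) = √(25093.208518 + 13144.978147) = 195.5459 km
2: √((-0.3658·111.32)² + (0.2791·69.49)²) = √(1658.188113 + 376.152798) = 45.1037 km
3: √((1.5431·111.32)² + (-2.4000·69.49)²) = √(29507.644180 + 27814.234176) = 239.4199 km
4: √((0.4190·111.32)² + (-1.8895·69.49)²) = √(2175.576912 + 17240.045825) = 139.3400 km
5: √((-0.0103·111.32)² + (1.0425·69.49)²) = √(1.314682 + 5248.035337) = 72.4524 km
6: √((2.2784·111.32)² + (-2.1167·69.49)²) = √(64328.931705 + 21635.316009) = 293.1966 km
7: √((-1.5034·111.32)² + (0.6985·69.49)²) = √(28008.863506 + 2356.011708) = 174.2552 km
Minimum: 2 at 45.1037 km.

2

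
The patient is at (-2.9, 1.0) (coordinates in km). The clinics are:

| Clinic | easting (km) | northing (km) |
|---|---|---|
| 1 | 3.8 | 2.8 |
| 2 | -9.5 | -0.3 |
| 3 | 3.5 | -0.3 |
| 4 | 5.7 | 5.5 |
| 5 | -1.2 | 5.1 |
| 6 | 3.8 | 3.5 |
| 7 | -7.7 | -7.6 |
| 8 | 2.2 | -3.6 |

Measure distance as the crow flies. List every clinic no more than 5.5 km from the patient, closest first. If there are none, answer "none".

Distances from (-2.9, 1.0):
1: √((6.7)² + (1.8)²) = √(44.8900 + 3.2400) = 6.94 km
2: √((-6.6)² + (-1.3)²) = √(43.5600 + 1.6900) = 6.73 km
3: √((6.4)² + (-1.3)²) = √(40.9600 + 1.6900) = 6.53 km
4: √((8.6)² + (4.5)²) = √(73.9600 + 20.2500) = 9.71 km
5: √((1.7)² + (4.1)²) = √(2.8900 + 16.8100) = 4.44 km
6: √((6.7)² + (2.5)²) = √(44.8900 + 6.2500) = 7.15 km
7: √((-4.8)² + (-8.6)²) = √(23.0400 + 73.9600) = 9.85 km
8: √((5.1)² + (-4.6)²) = √(26.0100 + 21.1600) = 6.87 km
Threshold 5.5 km: 5 (4.44 km) is within range.

5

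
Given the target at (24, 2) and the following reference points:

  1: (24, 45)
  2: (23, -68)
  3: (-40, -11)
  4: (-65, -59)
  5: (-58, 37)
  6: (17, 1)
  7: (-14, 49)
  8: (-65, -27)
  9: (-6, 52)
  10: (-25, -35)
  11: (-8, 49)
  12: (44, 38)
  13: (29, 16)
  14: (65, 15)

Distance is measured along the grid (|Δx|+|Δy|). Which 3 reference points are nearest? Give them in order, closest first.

Distances from (24, 2):
1: 43
2: 71
3: 77
4: 150
5: 117
6: 8
7: 85
8: 118
9: 80
10: 86
11: 79
12: 56
13: 19
14: 54
Sorted: 6 (8) < 13 (19) < 1 (43) < 14 (54) < 12 (56) < …

6, 13, 1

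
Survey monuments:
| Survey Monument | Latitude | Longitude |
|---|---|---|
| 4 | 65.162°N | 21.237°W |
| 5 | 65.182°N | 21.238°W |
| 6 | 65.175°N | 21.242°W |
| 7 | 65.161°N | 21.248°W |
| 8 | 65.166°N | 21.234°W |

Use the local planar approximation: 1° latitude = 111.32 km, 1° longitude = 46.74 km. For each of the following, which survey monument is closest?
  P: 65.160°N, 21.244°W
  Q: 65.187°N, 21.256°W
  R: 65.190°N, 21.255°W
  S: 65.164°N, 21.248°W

P→7; Q→5; R→5; S→7

P at 65.160°N, 21.244°W:
  4: √((0.002·111.32)² + (0.007·46.74)²) = √(0.04957 + 0.10705) = 0.396 km
  5: √((0.022·111.32)² + (0.006·46.74)²) = √(5.99780 + 0.07865) = 2.465 km
  6: √((0.015·111.32)² + (0.002·46.74)²) = √(2.78823 + 0.00874) = 1.672 km
  7: √((0.001·111.32)² + (-0.004·46.74)²) = √(0.01239 + 0.03495) = 0.218 km
  8: √((0.006·111.32)² + (0.010·46.74)²) = √(0.44612 + 0.21846) = 0.815 km
  → nearest: 7 (0.218 km)
Q at 65.187°N, 21.256°W:
  4: √((-0.025·111.32)² + (0.019·46.74)²) = √(7.74509 + 0.78865) = 2.921 km
  5: √((-0.005·111.32)² + (0.018·46.74)²) = √(0.30980 + 0.70782) = 1.009 km
  6: √((-0.012·111.32)² + (0.014·46.74)²) = √(1.78447 + 0.42819) = 1.487 km
  7: √((-0.026·111.32)² + (0.008·46.74)²) = √(8.37709 + 0.13982) = 2.918 km
  8: √((-0.021·111.32)² + (0.022·46.74)²) = √(5.46493 + 1.05736) = 2.554 km
  → nearest: 5 (1.009 km)
R at 65.190°N, 21.255°W:
  4: √((-0.028·111.32)² + (0.018·46.74)²) = √(9.71544 + 0.70782) = 3.229 km
  5: √((-0.008·111.32)² + (0.017·46.74)²) = √(0.79310 + 0.63136) = 1.194 km
  6: √((-0.015·111.32)² + (0.013·46.74)²) = √(2.78823 + 0.36920) = 1.777 km
  7: √((-0.029·111.32)² + (0.007·46.74)²) = √(10.42179 + 0.10705) = 3.245 km
  8: √((-0.024·111.32)² + (0.021·46.74)²) = √(7.13787 + 0.96342) = 2.846 km
  → nearest: 5 (1.194 km)
S at 65.164°N, 21.248°W:
  4: √((-0.002·111.32)² + (0.011·46.74)²) = √(0.04957 + 0.26434) = 0.560 km
  5: √((0.018·111.32)² + (0.010·46.74)²) = √(4.01505 + 0.21846) = 2.058 km
  6: √((0.011·111.32)² + (0.006·46.74)²) = √(1.49945 + 0.07865) = 1.256 km
  7: √((-0.003·111.32)² + (0.000·46.74)²) = √(0.11153 + 0.00000) = 0.334 km
  8: √((0.002·111.32)² + (0.014·46.74)²) = √(0.04957 + 0.42819) = 0.691 km
  → nearest: 7 (0.334 km)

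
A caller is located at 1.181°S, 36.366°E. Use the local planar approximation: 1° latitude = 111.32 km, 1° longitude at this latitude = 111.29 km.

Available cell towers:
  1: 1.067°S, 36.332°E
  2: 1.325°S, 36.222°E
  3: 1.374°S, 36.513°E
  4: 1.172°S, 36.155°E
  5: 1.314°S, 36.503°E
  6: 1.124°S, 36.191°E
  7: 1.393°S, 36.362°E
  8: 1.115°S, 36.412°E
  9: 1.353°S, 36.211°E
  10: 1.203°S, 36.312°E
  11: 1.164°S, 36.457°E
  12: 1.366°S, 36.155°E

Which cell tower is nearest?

Distances from 1.181°S, 36.366°E:
1: √((0.114·111.32)² + (-0.034·111.29)²) = √(161.04828 + 14.31760) = 13.243 km
2: √((-0.144·111.32)² + (-0.144·111.29)²) = √(256.96346 + 256.82498) = 22.667 km
3: √((-0.193·111.32)² + (0.147·111.29)²) = √(461.59491 + 267.63749) = 27.004 km
4: √((0.009·111.32)² + (-0.211·111.29)²) = √(1.00376 + 551.41325) = 23.504 km
5: √((-0.133·111.32)² + (0.137·111.29)²) = √(219.20461 + 232.46278) = 21.252 km
6: √((0.057·111.32)² + (-0.175·111.29)²) = √(40.26207 + 379.30484) = 20.483 km
7: √((-0.212·111.32)² + (-0.004·111.29)²) = √(556.95245 + 0.19817) = 23.604 km
8: √((0.066·111.32)² + (0.046·111.29)²) = √(53.98017 + 26.20764) = 8.955 km
9: √((-0.172·111.32)² + (-0.155·111.29)²) = √(366.60914 + 297.56078) = 25.771 km
10: √((-0.022·111.32)² + (-0.054·111.29)²) = √(5.99780 + 36.11601) = 6.490 km
11: √((0.017·111.32)² + (0.091·111.29)²) = √(3.58133 + 102.56403) = 10.303 km
12: √((-0.185·111.32)² + (-0.211·111.29)²) = √(424.12107 + 551.41325) = 31.234 km
Minimum: 10 at 6.490 km.

10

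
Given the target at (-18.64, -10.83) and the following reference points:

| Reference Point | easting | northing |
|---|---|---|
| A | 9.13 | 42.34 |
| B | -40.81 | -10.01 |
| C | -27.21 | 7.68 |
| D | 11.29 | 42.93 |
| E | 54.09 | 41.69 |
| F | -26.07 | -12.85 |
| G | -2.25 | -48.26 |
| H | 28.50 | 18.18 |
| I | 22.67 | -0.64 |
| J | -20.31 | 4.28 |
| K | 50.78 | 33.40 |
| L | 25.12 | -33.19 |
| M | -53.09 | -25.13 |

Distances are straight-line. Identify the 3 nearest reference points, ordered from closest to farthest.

F, J, C

Distances from (-18.64, -10.83):
A: 59.99
B: 22.19
C: 20.40
D: 61.53
E: 89.71
F: 7.70
G: 40.86
H: 55.35
I: 42.55
J: 15.20
K: 82.31
L: 49.14
M: 37.30
Sorted: F (7.70) < J (15.20) < C (20.40) < B (22.19) < M (37.30) < …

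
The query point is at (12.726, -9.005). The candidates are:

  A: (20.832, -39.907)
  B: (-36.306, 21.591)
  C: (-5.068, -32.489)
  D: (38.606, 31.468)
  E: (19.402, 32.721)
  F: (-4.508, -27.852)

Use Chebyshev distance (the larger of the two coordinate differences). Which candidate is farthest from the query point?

Distances from (12.726, -9.005):
A: max(|8.106|, |-30.902|) = 30.902
B: max(|-49.032|, |30.596|) = 49.032
C: max(|-17.794|, |-23.484|) = 23.484
D: max(|25.880|, |40.473|) = 40.473
E: max(|6.676|, |41.726|) = 41.726
F: max(|-17.234|, |-18.847|) = 18.847
Maximum: B at 49.032.

B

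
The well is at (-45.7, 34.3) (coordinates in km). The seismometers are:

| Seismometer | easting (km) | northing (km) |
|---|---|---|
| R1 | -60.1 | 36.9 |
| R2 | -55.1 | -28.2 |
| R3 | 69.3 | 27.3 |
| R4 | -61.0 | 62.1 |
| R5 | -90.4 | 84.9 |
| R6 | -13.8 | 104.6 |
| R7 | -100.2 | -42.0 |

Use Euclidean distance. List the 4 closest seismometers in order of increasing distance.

Distances from (-45.7, 34.3):
R1: √((-14.4)² + (2.6)²) = √(207.360 + 6.760) = 14.6 km
R2: √((-9.4)² + (-62.5)²) = √(88.360 + 3906.250) = 63.2 km
R3: √((115.0)² + (-7.0)²) = √(13225.000 + 49.000) = 115.2 km
R4: √((-15.3)² + (27.8)²) = √(234.090 + 772.840) = 31.7 km
R5: √((-44.7)² + (50.6)²) = √(1998.090 + 2560.360) = 67.5 km
R6: √((31.9)² + (70.3)²) = √(1017.610 + 4942.090) = 77.2 km
R7: √((-54.5)² + (-76.3)²) = √(2970.250 + 5821.690) = 93.8 km
Sorted: R1 (14.6 km) < R4 (31.7 km) < R2 (63.2 km) < R5 (67.5 km) < R6 (77.2 km) < R7 (93.8 km) < …

R1, R4, R2, R5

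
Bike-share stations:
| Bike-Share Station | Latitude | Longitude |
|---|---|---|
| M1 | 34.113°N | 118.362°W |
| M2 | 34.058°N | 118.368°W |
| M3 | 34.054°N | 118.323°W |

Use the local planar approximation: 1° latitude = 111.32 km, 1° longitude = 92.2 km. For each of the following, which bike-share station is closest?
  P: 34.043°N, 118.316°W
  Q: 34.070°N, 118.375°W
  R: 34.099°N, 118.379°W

P→M3; Q→M2; R→M1

P at 34.043°N, 118.316°W:
  M1: 8.872 km
  M2: 5.077 km
  M3: 1.384 km
  → nearest: M3 (1.384 km)
Q at 34.070°N, 118.375°W:
  M1: 4.935 km
  M2: 1.484 km
  M3: 5.115 km
  → nearest: M2 (1.484 km)
R at 34.099°N, 118.379°W:
  M1: 2.210 km
  M2: 4.675 km
  M3: 7.194 km
  → nearest: M1 (2.210 km)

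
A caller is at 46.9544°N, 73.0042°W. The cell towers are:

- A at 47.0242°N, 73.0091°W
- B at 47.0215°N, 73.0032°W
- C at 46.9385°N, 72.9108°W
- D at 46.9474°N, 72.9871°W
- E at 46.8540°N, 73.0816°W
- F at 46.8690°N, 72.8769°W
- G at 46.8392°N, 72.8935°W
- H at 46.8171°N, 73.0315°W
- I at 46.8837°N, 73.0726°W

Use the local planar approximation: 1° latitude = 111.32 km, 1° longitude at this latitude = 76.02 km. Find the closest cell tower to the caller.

D

Distances from 46.9544°N, 73.0042°W:
A: 7.7791 km
B: 7.4700 km
C: 7.3176 km
D: 1.5156 km
E: 12.6307 km
F: 13.5657 km
G: 15.3387 km
H: 15.4245 km
I: 9.4329 km
Minimum: D at 1.5156 km.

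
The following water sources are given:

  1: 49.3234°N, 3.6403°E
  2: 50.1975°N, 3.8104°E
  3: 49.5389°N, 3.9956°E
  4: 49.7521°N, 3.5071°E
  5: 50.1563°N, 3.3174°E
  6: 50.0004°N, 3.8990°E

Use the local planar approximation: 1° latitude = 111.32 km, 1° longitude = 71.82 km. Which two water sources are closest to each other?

Pairwise distances:
1–2: √((0.8741·111.32)² + (0.1701·71.82)²) = √(9468.226438 + 149.244876) = 98.0687 km
1–3: √((0.2155·111.32)² + (0.3553·71.82)²) = √(575.494191 + 651.150257) = 35.0235 km
1–4: √((0.4287·111.32)² + (-0.1332·71.82)²) = √(2277.473657 + 91.516468) = 48.6723 km
1–5: √((0.8329·111.32)² + (-0.3229·71.82)²) = √(8596.706891 + 537.807546) = 95.5747 km
1–6: √((0.6770·111.32)² + (0.2587·71.82)²) = √(5679.678234 + 345.210231) = 77.6202 km
2–3: √((-0.6586·111.32)² + (0.1852·71.82)²) = √(5375.140839 + 176.918304) = 74.5121 km
2–4: √((-0.4454·111.32)² + (-0.3033·71.82)²) = √(2458.367584 + 474.499350) = 54.1560 km
2–5: √((-0.0412·111.32)² + (-0.4930·71.82)²) = √(21.034918 + 1253.674061) = 35.7031 km
2–6: √((-0.1971·111.32)² + (0.0886·71.82)²) = √(481.415029 + 40.490976) = 22.8453 km
3–4: √((0.2132·111.32)² + (-0.4885·71.82)²) = √(563.275415 + 1230.891968) = 42.3576 km
3–5: √((0.6174·111.32)² + (-0.6782·71.82)²) = √(4723.671042 + 2372.500827) = 84.2388 km
3–6: √((0.4615·111.32)² + (-0.0966·71.82)²) = √(2639.306371 + 48.133235) = 51.8405 km
4–5: √((0.4042·111.32)² + (-0.1897·71.82)²) = √(2024.598980 + 185.620297) = 47.0130 km
4–6: √((0.2483·111.32)² + (0.3919·71.82)²) = √(764.011392 + 792.211839) = 39.4490 km
5–6: √((-0.1559·111.32)² + (0.5816·71.82)²) = √(301.188667 + 1744.775673) = 45.2323 km
Closest pair: 2–6 at 22.8453 km.

2 and 6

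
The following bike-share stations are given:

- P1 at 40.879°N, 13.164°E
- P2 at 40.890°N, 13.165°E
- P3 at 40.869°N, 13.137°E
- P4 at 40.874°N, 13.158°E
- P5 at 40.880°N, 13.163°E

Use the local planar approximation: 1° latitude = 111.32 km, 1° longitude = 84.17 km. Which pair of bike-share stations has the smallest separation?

P1 and P5

Pairwise distances:
P1–P2: 1.227 km
P1–P3: 2.531 km
P1–P4: 0.752 km
P1–P5: 0.140 km
P2–P3: 3.320 km
P2–P4: 1.876 km
P2–P5: 1.126 km
P3–P4: 1.853 km
P3–P5: 2.508 km
P4–P5: 0.789 km
Closest pair: P1–P5 at 0.140 km.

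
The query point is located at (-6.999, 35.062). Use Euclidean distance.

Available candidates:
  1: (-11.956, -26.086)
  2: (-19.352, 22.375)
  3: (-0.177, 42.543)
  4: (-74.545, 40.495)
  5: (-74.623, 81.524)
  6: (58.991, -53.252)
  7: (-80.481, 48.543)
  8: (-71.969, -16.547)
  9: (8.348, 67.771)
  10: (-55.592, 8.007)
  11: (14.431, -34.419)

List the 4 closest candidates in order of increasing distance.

3, 2, 9, 10

Distances from (-6.999, 35.062):
1: 61.349
2: 17.708
3: 10.124
4: 67.764
5: 82.047
6: 110.245
7: 74.708
8: 82.973
9: 36.130
10: 55.617
11: 72.711
Sorted: 3 (10.124) < 2 (17.708) < 9 (36.130) < 10 (55.617) < 1 (61.349) < 4 (67.764) < …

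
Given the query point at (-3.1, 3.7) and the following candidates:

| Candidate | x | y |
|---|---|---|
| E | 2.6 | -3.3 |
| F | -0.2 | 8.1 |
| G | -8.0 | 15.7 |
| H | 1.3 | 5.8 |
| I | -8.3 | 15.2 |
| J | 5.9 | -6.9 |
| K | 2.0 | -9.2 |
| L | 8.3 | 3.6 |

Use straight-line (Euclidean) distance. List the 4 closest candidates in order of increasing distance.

H, F, E, L

Distances from (-3.1, 3.7):
E: √((5.7)² + (-7.0)²) = √(32.4900 + 49.0000) = 9.03
F: √((2.9)² + (4.4)²) = √(8.4100 + 19.3600) = 5.27
G: √((-4.9)² + (12.0)²) = √(24.0100 + 144.0000) = 12.96
H: √((4.4)² + (2.1)²) = √(19.3600 + 4.4100) = 4.88
I: √((-5.2)² + (11.5)²) = √(27.0400 + 132.2500) = 12.62
J: √((9.0)² + (-10.6)²) = √(81.0000 + 112.3600) = 13.91
K: √((5.1)² + (-12.9)²) = √(26.0100 + 166.4100) = 13.87
L: √((11.4)² + (-0.1)²) = √(129.9600 + 0.0100) = 11.40
Sorted: H (4.88) < F (5.27) < E (9.03) < L (11.40) < I (12.62) < G (12.96) < …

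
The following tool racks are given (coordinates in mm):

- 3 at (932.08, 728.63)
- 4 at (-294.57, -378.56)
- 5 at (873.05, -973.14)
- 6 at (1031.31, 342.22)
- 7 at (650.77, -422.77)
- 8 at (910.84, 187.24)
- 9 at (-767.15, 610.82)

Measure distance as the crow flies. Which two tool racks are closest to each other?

Pairwise distances:
3–4: √((-1226.65)² + (-1107.19)²) = √(1504670.2225 + 1225869.6961) = 1652.43 mm
3–5: √((-59.03)² + (-1701.77)²) = √(3484.5409 + 2896021.1329) = 1702.79 mm
3–6: √((99.23)² + (-386.41)²) = √(9846.5929 + 149312.6881) = 398.95 mm
3–7: √((-281.31)² + (-1151.40)²) = √(79135.3161 + 1325721.9600) = 1185.27 mm
3–8: √((-21.24)² + (-541.39)²) = √(451.1376 + 293103.1321) = 541.81 mm
3–9: √((-1699.23)² + (-117.81)²) = √(2887382.5929 + 13879.1961) = 1703.31 mm
4–5: √((1167.62)² + (-594.58)²) = √(1363336.4644 + 353525.3764) = 1310.29 mm
4–6: √((1325.88)² + (720.78)²) = √(1757957.7744 + 519523.8084) = 1509.13 mm
4–7: √((945.34)² + (-44.21)²) = √(893667.7156 + 1954.5241) = 946.37 mm
4–8: √((1205.41)² + (565.80)²) = √(1453013.2681 + 320129.6400) = 1331.59 mm
4–9: √((-472.58)² + (989.38)²) = √(223331.8564 + 978872.7844) = 1096.45 mm
5–6: √((158.26)² + (1315.36)²) = √(25046.2276 + 1730171.9296) = 1324.85 mm
5–7: √((-222.28)² + (550.37)²) = √(49408.3984 + 302907.1369) = 593.56 mm
5–8: √((37.79)² + (1160.38)²) = √(1428.0841 + 1346481.7444) = 1161.00 mm
5–9: √((-1640.20)² + (1583.96)²) = √(2690256.0400 + 2508929.2816) = 2280.17 mm
6–7: √((-380.54)² + (-764.99)²) = √(144810.6916 + 585209.7001) = 854.41 mm
6–8: √((-120.47)² + (-154.98)²) = √(14513.0209 + 24018.8004) = 196.30 mm
6–9: √((-1798.46)² + (268.60)²) = √(3234458.3716 + 72145.9600) = 1818.41 mm
7–8: √((260.07)² + (610.01)²) = √(67636.4049 + 372112.2001) = 663.14 mm
7–9: √((-1417.92)² + (1033.59)²) = √(2010497.1264 + 1068308.2881) = 1754.65 mm
8–9: √((-1677.99)² + (423.58)²) = √(2815650.4401 + 179420.0164) = 1730.63 mm
Closest pair: 6–8 at 196.30 mm.

6 and 8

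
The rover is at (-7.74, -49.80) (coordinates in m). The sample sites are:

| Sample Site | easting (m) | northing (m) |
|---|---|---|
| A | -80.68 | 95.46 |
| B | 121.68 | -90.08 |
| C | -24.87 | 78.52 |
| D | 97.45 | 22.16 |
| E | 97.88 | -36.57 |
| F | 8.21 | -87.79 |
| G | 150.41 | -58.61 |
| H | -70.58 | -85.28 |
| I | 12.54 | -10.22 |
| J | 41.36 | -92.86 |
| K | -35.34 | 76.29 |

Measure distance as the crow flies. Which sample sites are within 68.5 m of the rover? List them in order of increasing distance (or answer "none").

F, I, J

Distances from (-7.74, -49.80):
A: √((-72.94)² + (145.26)²) = √(5320.2436 + 21100.4676) = 162.54 m
B: √((129.42)² + (-40.28)²) = √(16749.5364 + 1622.4784) = 135.54 m
C: √((-17.13)² + (128.32)²) = √(293.4369 + 16466.0224) = 129.46 m
D: √((105.19)² + (71.96)²) = √(11064.9361 + 5178.2416) = 127.45 m
E: √((105.62)² + (13.23)²) = √(11155.5844 + 175.0329) = 106.45 m
F: √((15.95)² + (-37.99)²) = √(254.4025 + 1443.2401) = 41.20 m
G: √((158.15)² + (-8.81)²) = √(25011.4225 + 77.6161) = 158.40 m
H: √((-62.84)² + (-35.48)²) = √(3948.8656 + 1258.8304) = 72.16 m
I: √((20.28)² + (39.58)²) = √(411.2784 + 1566.5764) = 44.47 m
J: √((49.10)² + (-43.06)²) = √(2410.8100 + 1854.1636) = 65.31 m
K: √((-27.60)² + (126.09)²) = √(761.7600 + 15898.6881) = 129.08 m
Threshold 68.5 m: F (41.20 m), I (44.47 m), J (65.31 m) are within range.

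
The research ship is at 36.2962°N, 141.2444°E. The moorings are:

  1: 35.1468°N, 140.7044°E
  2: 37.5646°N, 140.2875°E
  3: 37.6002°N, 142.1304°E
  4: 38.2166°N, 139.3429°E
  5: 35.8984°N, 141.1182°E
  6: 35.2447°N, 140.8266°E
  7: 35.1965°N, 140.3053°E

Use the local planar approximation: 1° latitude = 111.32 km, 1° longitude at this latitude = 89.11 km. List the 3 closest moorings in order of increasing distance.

Distances from 36.2962°N, 141.2444°E:
1: 136.7004 km
2: 164.9479 km
3: 165.2426 km
4: 272.7861 km
5: 45.6887 km
6: 122.8311 km
7: 148.2875 km
Sorted: 5 (45.6887 km) < 6 (122.8311 km) < 1 (136.7004 km) < 7 (148.2875 km) < 2 (164.9479 km) < …

5, 6, 1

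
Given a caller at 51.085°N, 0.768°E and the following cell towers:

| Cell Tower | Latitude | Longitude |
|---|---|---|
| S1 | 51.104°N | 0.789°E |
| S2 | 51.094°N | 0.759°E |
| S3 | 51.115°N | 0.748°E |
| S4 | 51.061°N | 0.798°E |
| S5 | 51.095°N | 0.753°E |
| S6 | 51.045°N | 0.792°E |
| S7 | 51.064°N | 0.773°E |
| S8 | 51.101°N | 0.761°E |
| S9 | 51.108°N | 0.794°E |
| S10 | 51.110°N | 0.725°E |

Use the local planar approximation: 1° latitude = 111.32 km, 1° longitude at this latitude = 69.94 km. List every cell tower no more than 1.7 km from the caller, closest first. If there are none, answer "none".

Distances from 51.085°N, 0.768°E:
S1: 2.575 km
S2: 1.183 km
S3: 3.621 km
S4: 3.397 km
S5: 1.530 km
S6: 4.759 km
S7: 2.364 km
S8: 1.847 km
S9: 3.140 km
S10: 4.098 km
Threshold 1.7 km: S2 (1.183 km), S5 (1.530 km) are within range.

S2, S5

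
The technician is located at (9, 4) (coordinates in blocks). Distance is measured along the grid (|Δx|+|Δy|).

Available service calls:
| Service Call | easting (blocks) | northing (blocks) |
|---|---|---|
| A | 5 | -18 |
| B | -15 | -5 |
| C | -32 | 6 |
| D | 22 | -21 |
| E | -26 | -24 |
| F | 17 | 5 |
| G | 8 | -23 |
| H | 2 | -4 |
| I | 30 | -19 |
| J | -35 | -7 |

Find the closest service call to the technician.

Distances from (9, 4):
A: |-4| + |-22| = 4 + 22 = 26 blocks
B: |-24| + |-9| = 24 + 9 = 33 blocks
C: |-41| + |2| = 41 + 2 = 43 blocks
D: |13| + |-25| = 13 + 25 = 38 blocks
E: |-35| + |-28| = 35 + 28 = 63 blocks
F: |8| + |1| = 8 + 1 = 9 blocks
G: |-1| + |-27| = 1 + 27 = 28 blocks
H: |-7| + |-8| = 7 + 8 = 15 blocks
I: |21| + |-23| = 21 + 23 = 44 blocks
J: |-44| + |-11| = 44 + 11 = 55 blocks
Minimum: F at 9 blocks.

F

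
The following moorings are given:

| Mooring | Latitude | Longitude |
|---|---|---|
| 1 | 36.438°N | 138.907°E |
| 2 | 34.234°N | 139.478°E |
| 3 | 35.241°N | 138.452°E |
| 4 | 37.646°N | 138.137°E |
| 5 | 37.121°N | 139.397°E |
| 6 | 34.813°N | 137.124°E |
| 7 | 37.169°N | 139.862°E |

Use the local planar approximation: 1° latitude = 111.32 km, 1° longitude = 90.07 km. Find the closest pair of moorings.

Pairwise distances:
1–2: √((-2.204·111.32)² + (0.571·90.07)²) = √(60196.26920 + 2645.04181) = 250.682 km
1–3: √((-1.197·111.32)² + (-0.455·90.07)²) = √(17755.57316 + 1679.51203) = 139.410 km
1–4: √((1.208·111.32)² + (-0.770·90.07)²) = √(18083.40729 + 4809.96345) = 151.306 km
1–5: √((0.683·111.32)² + (0.490·90.07)²) = √(5780.79812 + 1947.83644) = 87.913 km
1–6: √((-1.625·111.32)² + (-1.783·90.07)²) = √(32723.00102 + 25790.69300) = 241.896 km
1–7: √((0.731·111.32)² + (0.955·90.07)²) = √(6621.87761 + 7398.89848) = 118.409 km
2–3: √((1.007·111.32)² + (-1.026·90.07)²) = √(12566.23961 + 8539.94448) = 145.280 km
2–4: √((3.412·111.32)² + (-1.341·90.07)²) = √(144266.14943 + 14588.74325) = 398.566 km
2–5: √((2.887·111.32)² + (-0.081·90.07)²) = √(103285.64432 + 53.22680) = 321.464 km
2–6: √((0.579·111.32)² + (-2.354·90.07)²) = √(4154.35421 + 44954.50733) = 221.605 km
2–7: √((2.935·111.32)² + (0.384·90.07)²) = √(106748.70287 + 1196.25227) = 328.550 km
3–4: √((2.405·111.32)² + (-0.315·90.07)²) = √(71676.46145 + 804.97322) = 269.224 km
3–5: √((1.880·111.32)² + (0.945·90.07)²) = √(43798.78810 + 7244.75899) = 225.928 km
3–6: √((-0.428·111.32)² + (-1.328·90.07)²) = √(2270.04221 + 14307.26020) = 128.753 km
3–7: √((1.928·111.32)² + (1.410·90.07)²) = √(46063.87346 + 16128.66980) = 249.384 km
4–5: √((-0.525·111.32)² + (1.260·90.07)²) = √(3415.58425 + 12879.57154) = 127.652 km
4–6: √((-2.833·111.32)² + (-1.013·90.07)²) = √(99457.95937 + 8324.90366) = 328.303 km
4–7: √((-0.477·111.32)² + (1.725·90.07)²) = √(2819.57177 + 24140.06996) = 164.194 km
5–6: √((-2.308·111.32)² + (-2.273·90.07)²) = √(66011.25723 + 41914.00848) = 328.520 km
5–7: √((0.048·111.32)² + (0.465·90.07)²) = √(28.55150 + 1754.14799) = 42.222 km
6–7: √((2.356·111.32)² + (2.738·90.07)²) = √(68785.51094 + 60817.31085) = 360.004 km
Closest pair: 5–7 at 42.222 km.

5 and 7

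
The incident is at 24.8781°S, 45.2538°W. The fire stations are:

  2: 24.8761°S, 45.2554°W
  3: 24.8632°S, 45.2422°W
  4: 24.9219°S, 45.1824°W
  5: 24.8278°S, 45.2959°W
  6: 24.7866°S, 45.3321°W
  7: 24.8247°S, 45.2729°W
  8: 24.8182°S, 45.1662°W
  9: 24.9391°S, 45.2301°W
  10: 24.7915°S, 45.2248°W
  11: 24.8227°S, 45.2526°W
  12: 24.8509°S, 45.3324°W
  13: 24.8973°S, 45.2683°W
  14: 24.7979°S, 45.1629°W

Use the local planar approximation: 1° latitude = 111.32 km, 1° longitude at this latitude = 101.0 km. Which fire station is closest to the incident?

Distances from 24.8781°S, 45.2538°W:
2: √((0.0020·111.32)² + (-0.0016·101.0)²) = √(0.049569 + 0.026115) = 0.2751 km
3: √((0.0149·111.32)² + (0.0116·101.0)²) = √(2.751180 + 1.372647) = 2.0307 km
4: √((-0.0438·111.32)² + (0.0714·101.0)²) = √(23.773582 + 52.004290) = 8.7050 km
5: √((0.0503·111.32)² + (-0.0421·101.0)²) = √(31.353236 + 18.080354) = 7.0309 km
6: √((0.0915·111.32)² + (-0.0783·101.0)²) = √(103.750114 + 62.541209) = 12.8954 km
7: √((0.0534·111.32)² + (-0.0191·101.0)²) = √(35.336938 + 3.721427) = 6.2497 km
8: √((0.0599·111.32)² + (0.0876·101.0)²) = √(44.463131 + 78.280026) = 11.0790 km
9: √((-0.0610·111.32)² + (0.0237·101.0)²) = √(46.111162 + 5.729800) = 7.2001 km
10: √((0.0866·111.32)² + (0.0290·101.0)²) = √(92.935615 + 8.579041) = 10.0754 km
11: √((0.0554·111.32)² + (0.0012·101.0)²) = √(38.033468 + 0.014689) = 6.1683 km
12: √((0.0272·111.32)² + (-0.0786·101.0)²) = √(9.168203 + 63.021370) = 8.4964 km
13: √((-0.0192·111.32)² + (-0.0145·101.0)²) = √(4.568239 + 2.144760) = 2.5909 km
14: √((0.0802·111.32)² + (0.0909·101.0)²) = √(79.706756 + 84.288925) = 12.8061 km
Minimum: 2 at 0.2751 km.

2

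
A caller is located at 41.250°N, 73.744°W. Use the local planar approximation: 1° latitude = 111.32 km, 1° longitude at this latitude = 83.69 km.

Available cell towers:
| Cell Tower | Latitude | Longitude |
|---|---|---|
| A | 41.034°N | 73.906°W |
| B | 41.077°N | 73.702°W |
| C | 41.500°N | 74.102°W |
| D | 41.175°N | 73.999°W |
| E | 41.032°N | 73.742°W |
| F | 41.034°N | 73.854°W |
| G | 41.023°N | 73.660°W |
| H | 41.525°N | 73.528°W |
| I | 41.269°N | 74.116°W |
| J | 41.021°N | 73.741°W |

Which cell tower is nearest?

Distances from 41.250°N, 73.744°W:
A: √((-0.216·111.32)² + (-0.162·83.69)²) = √(578.16780 + 183.81340) = 27.604 km
B: √((-0.173·111.32)² + (0.042·83.69)²) = √(370.88443 + 12.35508) = 19.577 km
C: √((0.250·111.32)² + (-0.358·83.69)²) = √(774.50890 + 897.66272) = 40.892 km
D: √((-0.075·111.32)² + (-0.255·83.69)²) = √(69.70580 + 455.43615) = 22.916 km
E: √((-0.218·111.32)² + (0.002·83.69)²) = √(588.92418 + 0.02802) = 24.268 km
F: √((-0.216·111.32)² + (-0.110·83.69)²) = √(578.16780 + 84.74859) = 25.747 km
G: √((-0.227·111.32)² + (0.084·83.69)²) = √(638.55471 + 49.42034) = 26.229 km
H: √((0.275·111.32)² + (0.216·83.69)²) = √(937.15577 + 326.77938) = 35.552 km
I: √((0.019·111.32)² + (-0.372·83.69)²) = √(4.47356 + 969.24376) = 31.204 km
J: √((-0.229·111.32)² + (0.003·83.69)²) = √(649.85634 + 0.06304) = 25.494 km
Minimum: B at 19.577 km.

B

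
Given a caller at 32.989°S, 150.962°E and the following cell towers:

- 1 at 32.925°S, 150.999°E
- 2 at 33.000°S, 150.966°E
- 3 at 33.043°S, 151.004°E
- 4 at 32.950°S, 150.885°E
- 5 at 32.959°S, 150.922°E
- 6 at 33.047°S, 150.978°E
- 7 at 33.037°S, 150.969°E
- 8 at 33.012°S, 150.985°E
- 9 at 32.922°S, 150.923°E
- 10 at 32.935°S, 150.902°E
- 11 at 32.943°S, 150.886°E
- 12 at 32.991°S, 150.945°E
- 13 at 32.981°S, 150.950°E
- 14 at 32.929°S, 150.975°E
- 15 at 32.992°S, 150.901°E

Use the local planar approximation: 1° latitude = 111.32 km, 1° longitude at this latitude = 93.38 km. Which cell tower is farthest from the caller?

Distances from 32.989°S, 150.962°E:
1: √((0.064·111.32)² + (0.037·93.38)²) = √(50.75822 + 11.93744) = 7.918 km
2: √((-0.011·111.32)² + (0.004·93.38)²) = √(1.49945 + 0.13952) = 1.280 km
3: √((-0.054·111.32)² + (0.042·93.38)²) = √(36.13549 + 15.38177) = 7.178 km
4: √((0.039·111.32)² + (-0.077·93.38)²) = √(18.84845 + 51.69984) = 8.399 km
5: √((0.030·111.32)² + (-0.040·93.38)²) = √(11.15293 + 13.95172) = 5.010 km
6: √((-0.058·111.32)² + (0.016·93.38)²) = √(41.68717 + 2.23228) = 6.627 km
7: √((-0.048·111.32)² + (0.007·93.38)²) = √(28.55150 + 0.42727) = 5.383 km
8: √((-0.023·111.32)² + (0.023·93.38)²) = √(6.55544 + 4.61279) = 3.342 km
9: √((0.067·111.32)² + (-0.039·93.38)²) = √(55.62833 + 13.26285) = 8.300 km
10: √((0.054·111.32)² + (-0.060·93.38)²) = √(36.13549 + 31.39137) = 8.217 km
11: √((0.046·111.32)² + (-0.076·93.38)²) = √(26.22177 + 50.36571) = 8.751 km
12: √((-0.002·111.32)² + (-0.017·93.38)²) = √(0.04957 + 2.52003) = 1.603 km
13: √((0.008·111.32)² + (-0.012·93.38)²) = √(0.79310 + 1.25565) = 1.431 km
14: √((0.060·111.32)² + (0.013·93.38)²) = √(44.61171 + 1.47365) = 6.789 km
15: √((-0.003·111.32)² + (-0.061·93.38)²) = √(0.11153 + 32.44647) = 5.706 km
Maximum: 11 at 8.751 km.

11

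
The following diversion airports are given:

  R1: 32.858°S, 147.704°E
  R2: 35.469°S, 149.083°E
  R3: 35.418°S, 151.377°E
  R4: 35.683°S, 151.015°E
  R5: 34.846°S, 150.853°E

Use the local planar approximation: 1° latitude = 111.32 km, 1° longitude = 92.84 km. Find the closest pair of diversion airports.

R3 and R4

Pairwise distances:
R3–R4: 44.718 km
R3–R5: 80.132 km
R4–R5: 94.381 km
R2–R5: 178.362 km
R2–R4: 180.942 km
R2–R3: 213.051 km
R1–R2: 317.603 km
R1–R5: 366.669 km
R1–R4: 439.759 km
R1–R3: 444.404 km
Closest pair: R3–R4 at 44.718 km.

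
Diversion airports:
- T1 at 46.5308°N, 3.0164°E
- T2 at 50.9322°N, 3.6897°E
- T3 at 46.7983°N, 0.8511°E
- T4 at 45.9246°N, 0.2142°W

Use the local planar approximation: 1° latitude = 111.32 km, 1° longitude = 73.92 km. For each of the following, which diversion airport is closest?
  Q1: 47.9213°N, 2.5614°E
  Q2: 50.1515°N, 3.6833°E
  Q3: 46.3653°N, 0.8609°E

Q1→T1; Q2→T2; Q3→T3

Q1 at 47.9213°N, 2.5614°E:
  T1: 158.4024 km
  T2: 345.3946 km
  T3: 177.7961 km
  T4: 302.4910 km
  → nearest: T1 (158.4024 km)
Q2 at 50.1515°N, 3.6833°E:
  T1: 406.0599 km
  T2: 86.9088 km
  T3: 427.9797 km
  T4: 551.7336 km
  → nearest: T2 (86.9088 km)
Q3 at 46.3653°N, 0.8609°E:
  T1: 160.3962 km
  T2: 549.7113 km
  T3: 48.2070 km
  T4: 93.3941 km
  → nearest: T3 (48.2070 km)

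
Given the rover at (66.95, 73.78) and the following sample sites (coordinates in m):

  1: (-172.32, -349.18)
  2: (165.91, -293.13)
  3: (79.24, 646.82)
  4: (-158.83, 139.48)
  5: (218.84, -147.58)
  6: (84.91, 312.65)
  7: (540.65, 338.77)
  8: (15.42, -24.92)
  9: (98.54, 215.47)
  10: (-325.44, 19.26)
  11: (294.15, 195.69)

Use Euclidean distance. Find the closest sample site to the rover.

8

Distances from (66.95, 73.78):
1: 485.95 m
2: 380.02 m
3: 573.17 m
4: 235.14 m
5: 268.46 m
6: 239.54 m
7: 542.78 m
8: 111.34 m
9: 145.17 m
10: 396.16 m
11: 257.84 m
Minimum: 8 at 111.34 m.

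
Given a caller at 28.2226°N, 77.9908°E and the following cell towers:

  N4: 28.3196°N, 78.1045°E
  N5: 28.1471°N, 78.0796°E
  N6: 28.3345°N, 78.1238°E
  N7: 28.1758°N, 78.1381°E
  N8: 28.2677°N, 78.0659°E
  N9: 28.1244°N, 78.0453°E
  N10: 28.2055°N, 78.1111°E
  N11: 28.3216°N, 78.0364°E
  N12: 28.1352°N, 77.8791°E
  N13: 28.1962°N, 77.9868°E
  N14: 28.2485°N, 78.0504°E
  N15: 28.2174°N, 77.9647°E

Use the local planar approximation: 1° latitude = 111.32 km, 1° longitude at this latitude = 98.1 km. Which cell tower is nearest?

N15

Distances from 28.2226°N, 77.9908°E:
N4: √((0.0970·111.32)² + (0.1137·98.1)²) = √(116.597668 + 124.411047) = 15.5245 km
N5: √((-0.0755·111.32)² + (0.0888·98.1)²) = √(70.638310 + 75.886399) = 12.1047 km
N6: √((0.1119·111.32)² + (0.1330·98.1)²) = √(155.169574 + 170.232037) = 18.0389 km
N7: √((-0.0468·111.32)² + (0.1473·98.1)²) = √(27.141766 + 208.806257) = 15.3606 km
N8: √((0.0451·111.32)² + (0.0751·98.1)²) = √(25.205742 + 54.277257) = 8.9153 km
N9: √((-0.0982·111.32)² + (0.0545·98.1)²) = √(119.500403 + 28.584528) = 12.1690 km
N10: √((-0.0171·111.32)² + (0.1203·98.1)²) = √(3.623586 + 139.273750) = 11.9540 km
N11: √((0.0990·111.32)² + (0.0456·98.1)²) = √(121.455388 + 20.010950) = 11.8940 km
N12: √((-0.0874·111.32)² + (-0.1117·98.1)²) = √(94.660602 + 120.072723) = 14.6538 km
N13: √((-0.0264·111.32)² + (-0.0040·98.1)²) = √(8.636828 + 0.153978) = 2.9649 km
N14: √((0.0259·111.32)² + (0.0596·98.1)²) = √(8.312773 + 34.184602) = 6.5190 km
N15: √((-0.0052·111.32)² + (-0.0261·98.1)²) = √(0.335084 + 6.555699) = 2.6250 km
Minimum: N15 at 2.6250 km.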